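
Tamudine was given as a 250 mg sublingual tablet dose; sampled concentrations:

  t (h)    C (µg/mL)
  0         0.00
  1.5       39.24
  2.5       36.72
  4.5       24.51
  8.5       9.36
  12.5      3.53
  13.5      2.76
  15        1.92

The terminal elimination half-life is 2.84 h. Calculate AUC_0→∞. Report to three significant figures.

AUC = 237 µg/mL·h

Trapezoidal AUC_0→15:
  [0→1.5]: (0.00+39.24)/2 × 1.5 = 29.43
  [1.5→2.5]: (39.24+36.72)/2 × 1 = 37.98
  [2.5→4.5]: (36.72+24.51)/2 × 2 = 61.23
  [4.5→8.5]: (24.51+9.36)/2 × 4 = 67.74
  [8.5→12.5]: (9.36+3.53)/2 × 4 = 25.78
  [12.5→13.5]: (3.53+2.76)/2 × 1 = 3.145
  [13.5→15]: (2.76+1.92)/2 × 1.5 = 3.51
  Sum = 228.815 µg/mL·h
k_e = ln2 / t½ = 0.693147 / 2.84 = 0.2441 h^-1
Extrapolated tail: C_last / k_e = 1.92 / 0.2441 = 7.866
AUC_0→∞ = 228.815 + 7.866 = 236.681 µg/mL·h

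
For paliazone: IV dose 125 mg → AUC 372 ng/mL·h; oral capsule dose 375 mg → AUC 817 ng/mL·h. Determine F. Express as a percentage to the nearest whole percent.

F = 73%

F = (AUC_ev / D_ev) / (AUC_iv / D_iv)
  = (817/375) / (372/125)
  = 2.17867 / 2.976 = 0.7321
  = 73.21%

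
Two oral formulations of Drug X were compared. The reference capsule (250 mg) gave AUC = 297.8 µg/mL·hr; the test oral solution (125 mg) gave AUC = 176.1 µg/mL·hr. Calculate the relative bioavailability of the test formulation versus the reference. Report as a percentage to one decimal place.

F_rel = 118.3%

F_rel = (AUC_test/D_test) / (AUC_ref/D_ref)
      = (176.1/125) / (297.8/250)
      = 1.4088 / 1.1912 = 1.1827 = 118.27%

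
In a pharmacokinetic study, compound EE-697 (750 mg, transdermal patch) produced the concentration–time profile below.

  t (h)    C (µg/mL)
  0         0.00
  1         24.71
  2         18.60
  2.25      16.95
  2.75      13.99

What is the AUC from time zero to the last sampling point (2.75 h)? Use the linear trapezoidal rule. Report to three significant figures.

Trapezoidal AUC_0→2.75:
  [0→1]: (0.00+24.71)/2 × 1 = 12.355
  [1→2]: (24.71+18.60)/2 × 1 = 21.655
  [2→2.25]: (18.60+16.95)/2 × 0.25 = 4.44375
  [2.25→2.75]: (16.95+13.99)/2 × 0.5 = 7.735
  Sum = 46.18875 µg/mL·h

AUC = 46.2 µg/mL·h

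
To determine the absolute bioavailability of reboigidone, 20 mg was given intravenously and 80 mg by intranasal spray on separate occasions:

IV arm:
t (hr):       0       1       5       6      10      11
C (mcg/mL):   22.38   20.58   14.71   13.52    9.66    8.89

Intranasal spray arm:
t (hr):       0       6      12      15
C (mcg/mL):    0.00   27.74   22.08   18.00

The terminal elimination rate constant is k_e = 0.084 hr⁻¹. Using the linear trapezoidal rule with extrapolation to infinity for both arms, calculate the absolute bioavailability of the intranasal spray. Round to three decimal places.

Trapezoidal AUC_0→11 (IV):
  [0→1]: (22.38+20.58)/2 × 1 = 21.48
  [1→5]: (20.58+14.71)/2 × 4 = 70.58
  [5→6]: (14.71+13.52)/2 × 1 = 14.115
  [6→10]: (13.52+9.66)/2 × 4 = 46.36
  [10→11]: (9.66+8.89)/2 × 1 = 9.275
  Sum = 161.81 mcg/mL·hr
IV tail: 8.89/0.084 = 105.833; AUC_iv,0→∞ = 161.81 + 105.833 = 267.643 mcg/mL·hr
Trapezoidal AUC_0→15 (intranasal spray):
  [0→6]: (0.00+27.74)/2 × 6 = 83.22
  [6→12]: (27.74+22.08)/2 × 6 = 149.46
  [12→15]: (22.08+18.00)/2 × 3 = 60.12
  Sum = 292.8 mcg/mL·hr
intranasal spray tail: 18.00/0.084 = 214.286; AUC_ev,0→∞ = 292.8 + 214.286 = 507.086 mcg/mL·hr
F = (AUC_ev/D_ev)/(AUC_iv/D_iv) = (507.086/80)/(267.643/20) = 6.338575/13.38215 = 0.4737

F = 0.474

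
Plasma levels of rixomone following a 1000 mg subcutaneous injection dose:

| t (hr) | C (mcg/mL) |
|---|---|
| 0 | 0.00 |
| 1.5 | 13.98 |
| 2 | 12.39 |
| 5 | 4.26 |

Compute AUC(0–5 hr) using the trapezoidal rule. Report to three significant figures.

AUC = 42.1 mcg/mL·hr

Trapezoidal AUC_0→5:
  [0→1.5]: (0.00+13.98)/2 × 1.5 = 10.485
  [1.5→2]: (13.98+12.39)/2 × 0.5 = 6.5925
  [2→5]: (12.39+4.26)/2 × 3 = 24.975
  Sum = 42.0525 mcg/mL·hr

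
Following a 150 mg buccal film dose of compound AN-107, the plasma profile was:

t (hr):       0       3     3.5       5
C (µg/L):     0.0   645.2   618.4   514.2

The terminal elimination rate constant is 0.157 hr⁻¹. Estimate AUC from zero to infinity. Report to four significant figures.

AUC = 5408 µg/L·hr

Trapezoidal AUC_0→5:
  [0→3]: (0.0+645.2)/2 × 3 = 967.8
  [3→3.5]: (645.2+618.4)/2 × 0.5 = 315.9
  [3.5→5]: (618.4+514.2)/2 × 1.5 = 849.45
  Sum = 2133.15 µg/L·hr
Extrapolated tail: C_last / k_e = 514.2 / 0.157 = 3275.159
AUC_0→∞ = 2133.15 + 3275.159 = 5408.309 µg/L·hr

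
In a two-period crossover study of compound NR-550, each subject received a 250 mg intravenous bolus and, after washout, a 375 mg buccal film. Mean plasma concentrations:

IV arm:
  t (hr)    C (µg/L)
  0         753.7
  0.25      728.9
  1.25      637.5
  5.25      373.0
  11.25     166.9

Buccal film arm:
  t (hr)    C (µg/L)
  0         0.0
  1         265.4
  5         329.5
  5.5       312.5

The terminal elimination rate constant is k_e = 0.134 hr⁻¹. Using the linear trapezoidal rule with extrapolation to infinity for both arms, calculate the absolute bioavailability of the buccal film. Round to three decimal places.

F = 0.442

Trapezoidal AUC_0→11.25 (IV):
  [0→0.25]: (753.7+728.9)/2 × 0.25 = 185.325
  [0.25→1.25]: (728.9+637.5)/2 × 1 = 683.2
  [1.25→5.25]: (637.5+373.0)/2 × 4 = 2021.0
  [5.25→11.25]: (373.0+166.9)/2 × 6 = 1619.7
  Sum = 4509.225 µg/L·hr
IV tail: 166.9/0.134 = 1245.522; AUC_iv,0→∞ = 4509.225 + 1245.522 = 5754.747 µg/L·hr
Trapezoidal AUC_0→5.5 (buccal film):
  [0→1]: (0.0+265.4)/2 × 1 = 132.7
  [1→5]: (265.4+329.5)/2 × 4 = 1189.8
  [5→5.5]: (329.5+312.5)/2 × 0.5 = 160.5
  Sum = 1483.0 µg/L·hr
buccal film tail: 312.5/0.134 = 2332.090; AUC_ev,0→∞ = 1483.0 + 2332.090 = 3815.09 µg/L·hr
F = (AUC_ev/D_ev)/(AUC_iv/D_iv) = (3815.09/375)/(5754.747/250) = 10.1736/23.018988 = 0.4420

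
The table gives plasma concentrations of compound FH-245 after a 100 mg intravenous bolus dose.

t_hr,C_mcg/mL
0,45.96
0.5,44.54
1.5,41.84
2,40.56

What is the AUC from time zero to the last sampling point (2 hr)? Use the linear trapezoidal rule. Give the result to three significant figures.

Trapezoidal AUC_0→2:
  [0→0.5]: (45.96+44.54)/2 × 0.5 = 22.625
  [0.5→1.5]: (44.54+41.84)/2 × 1 = 43.19
  [1.5→2]: (41.84+40.56)/2 × 0.5 = 20.6
  Sum = 86.415 mcg/mL·hr

AUC = 86.4 mcg/mL·hr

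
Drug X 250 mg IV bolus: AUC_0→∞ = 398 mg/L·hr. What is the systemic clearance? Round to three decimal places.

CL = 0.628 L/hr

CL = Dose_iv / AUC_0→∞
   = 250 / 398 = 0.628141 L/hr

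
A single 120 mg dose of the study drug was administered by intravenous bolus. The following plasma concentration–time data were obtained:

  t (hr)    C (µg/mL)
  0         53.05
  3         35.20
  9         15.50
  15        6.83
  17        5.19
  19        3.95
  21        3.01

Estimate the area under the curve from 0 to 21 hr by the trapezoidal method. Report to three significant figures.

Trapezoidal AUC_0→21:
  [0→3]: (53.05+35.20)/2 × 3 = 132.375
  [3→9]: (35.20+15.50)/2 × 6 = 152.1
  [9→15]: (15.50+6.83)/2 × 6 = 66.99
  [15→17]: (6.83+5.19)/2 × 2 = 12.02
  [17→19]: (5.19+3.95)/2 × 2 = 9.14
  [19→21]: (3.95+3.01)/2 × 2 = 6.96
  Sum = 379.585 µg/mL·hr

AUC = 380 µg/mL·hr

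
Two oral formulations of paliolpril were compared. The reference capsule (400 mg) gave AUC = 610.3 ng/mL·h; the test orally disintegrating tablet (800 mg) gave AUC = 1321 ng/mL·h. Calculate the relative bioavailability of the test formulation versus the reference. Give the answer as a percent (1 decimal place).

F_rel = (AUC_test/D_test) / (AUC_ref/D_ref)
      = (1321/800) / (610.3/400)
      = 1.65125 / 1.52575 = 1.0823 = 108.23%

F_rel = 108.2%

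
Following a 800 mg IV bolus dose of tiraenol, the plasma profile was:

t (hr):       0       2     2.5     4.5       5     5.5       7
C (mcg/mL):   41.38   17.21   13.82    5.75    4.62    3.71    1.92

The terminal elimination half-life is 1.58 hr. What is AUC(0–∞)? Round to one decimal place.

AUC = 99.2 mcg/mL·hr

Trapezoidal AUC_0→7:
  [0→2]: (41.38+17.21)/2 × 2 = 58.59
  [2→2.5]: (17.21+13.82)/2 × 0.5 = 7.7575
  [2.5→4.5]: (13.82+5.75)/2 × 2 = 19.57
  [4.5→5]: (5.75+4.62)/2 × 0.5 = 2.5925
  [5→5.5]: (4.62+3.71)/2 × 0.5 = 2.0825
  [5.5→7]: (3.71+1.92)/2 × 1.5 = 4.2225
  Sum = 94.815 mcg/mL·hr
k_e = ln2 / t½ = 0.693147 / 1.58 = 0.4387 hr^-1
Extrapolated tail: C_last / k_e = 1.92 / 0.4387 = 4.377
AUC_0→∞ = 94.815 + 4.377 = 99.192 mcg/mL·hr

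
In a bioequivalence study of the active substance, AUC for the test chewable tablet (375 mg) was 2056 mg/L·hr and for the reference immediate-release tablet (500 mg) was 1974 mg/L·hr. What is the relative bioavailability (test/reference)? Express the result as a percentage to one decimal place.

F_rel = 138.9%

F_rel = (AUC_test/D_test) / (AUC_ref/D_ref)
      = (2056/375) / (1974/500)
      = 5.48267 / 3.948 = 1.3887 = 138.87%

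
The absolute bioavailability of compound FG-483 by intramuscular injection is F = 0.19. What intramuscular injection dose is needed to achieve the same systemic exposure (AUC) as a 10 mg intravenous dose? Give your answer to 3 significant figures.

For equal systemic exposure: F × D_ev = D_iv
D_ev = D_iv / F = 10 / 0.19 = 52.6316 mg

D_intramuscular = 52.6 mg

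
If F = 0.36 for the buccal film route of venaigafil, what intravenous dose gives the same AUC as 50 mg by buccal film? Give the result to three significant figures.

D_iv = 18.0 mg

Systemic exposure from an extravascular dose = F × D_ev, so the equivalent IV dose is F × D_ev.
D_iv = F × D_ev = 0.36 × 50 = 18 mg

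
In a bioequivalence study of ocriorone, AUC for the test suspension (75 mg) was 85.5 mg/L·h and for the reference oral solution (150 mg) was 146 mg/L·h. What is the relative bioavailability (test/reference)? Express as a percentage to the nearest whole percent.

F_rel = 117%

F_rel = (AUC_test/D_test) / (AUC_ref/D_ref)
      = (85.5/75) / (146/150)
      = 1.14 / 0.973333 = 1.1712 = 117.12%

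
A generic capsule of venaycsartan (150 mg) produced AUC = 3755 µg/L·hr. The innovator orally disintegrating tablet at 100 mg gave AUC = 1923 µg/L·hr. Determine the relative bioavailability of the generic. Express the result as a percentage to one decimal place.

F_rel = (AUC_test/D_test) / (AUC_ref/D_ref)
      = (3755/150) / (1923/100)
      = 25.0333 / 19.23 = 1.3018 = 130.18%

F_rel = 130.2%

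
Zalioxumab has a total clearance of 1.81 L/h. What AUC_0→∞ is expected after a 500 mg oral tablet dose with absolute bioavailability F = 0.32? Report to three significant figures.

AUC_0→∞ = F × Dose / CL
        = 0.32 × 500 / 1.81 = 88.3978 mg/L·h

AUC = 88.4 mg/L·h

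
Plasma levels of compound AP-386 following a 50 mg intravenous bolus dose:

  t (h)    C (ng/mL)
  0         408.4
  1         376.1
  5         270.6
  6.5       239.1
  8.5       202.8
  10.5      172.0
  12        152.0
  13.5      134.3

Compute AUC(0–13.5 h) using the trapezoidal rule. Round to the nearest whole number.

AUC = 3342 ng/mL·h

Trapezoidal AUC_0→13.5:
  [0→1]: (408.4+376.1)/2 × 1 = 392.25
  [1→5]: (376.1+270.6)/2 × 4 = 1293.4
  [5→6.5]: (270.6+239.1)/2 × 1.5 = 382.275
  [6.5→8.5]: (239.1+202.8)/2 × 2 = 441.9
  [8.5→10.5]: (202.8+172.0)/2 × 2 = 374.8
  [10.5→12]: (172.0+152.0)/2 × 1.5 = 243.0
  [12→13.5]: (152.0+134.3)/2 × 1.5 = 214.725
  Sum = 3342.35 ng/mL·h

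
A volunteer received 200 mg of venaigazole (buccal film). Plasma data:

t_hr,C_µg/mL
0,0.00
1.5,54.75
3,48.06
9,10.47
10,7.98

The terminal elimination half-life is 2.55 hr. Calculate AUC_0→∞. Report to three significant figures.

Trapezoidal AUC_0→10:
  [0→1.5]: (0.00+54.75)/2 × 1.5 = 41.0625
  [1.5→3]: (54.75+48.06)/2 × 1.5 = 77.1075
  [3→9]: (48.06+10.47)/2 × 6 = 175.59
  [9→10]: (10.47+7.98)/2 × 1 = 9.225
  Sum = 302.985 µg/mL·hr
k_e = ln2 / t½ = 0.693147 / 2.55 = 0.2718 hr^-1
Extrapolated tail: C_last / k_e = 7.98 / 0.2718 = 29.360
AUC_0→∞ = 302.985 + 29.360 = 332.345 µg/mL·hr

AUC = 332 µg/mL·hr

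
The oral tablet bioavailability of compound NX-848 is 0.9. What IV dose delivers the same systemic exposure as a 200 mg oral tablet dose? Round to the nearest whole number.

Systemic exposure from an extravascular dose = F × D_ev, so the equivalent IV dose is F × D_ev.
D_iv = F × D_ev = 0.9 × 200 = 180 mg

D_iv = 180 mg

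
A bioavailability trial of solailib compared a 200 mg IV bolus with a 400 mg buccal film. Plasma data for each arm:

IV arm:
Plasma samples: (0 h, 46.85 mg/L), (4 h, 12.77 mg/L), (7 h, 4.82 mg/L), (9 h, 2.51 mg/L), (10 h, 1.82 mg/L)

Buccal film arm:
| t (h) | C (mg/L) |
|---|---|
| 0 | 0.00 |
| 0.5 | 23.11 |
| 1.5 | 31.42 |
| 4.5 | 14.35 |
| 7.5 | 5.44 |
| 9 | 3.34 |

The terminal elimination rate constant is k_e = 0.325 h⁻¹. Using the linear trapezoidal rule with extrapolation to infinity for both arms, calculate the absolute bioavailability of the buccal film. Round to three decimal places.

F = 0.461

Trapezoidal AUC_0→10 (IV):
  [0→4]: (46.85+12.77)/2 × 4 = 119.24
  [4→7]: (12.77+4.82)/2 × 3 = 26.385
  [7→9]: (4.82+2.51)/2 × 2 = 7.33
  [9→10]: (2.51+1.82)/2 × 1 = 2.165
  Sum = 155.12 mg/L·h
IV tail: 1.82/0.325 = 5.600; AUC_iv,0→∞ = 155.12 + 5.600 = 160.72 mg/L·h
Trapezoidal AUC_0→9 (buccal film):
  [0→0.5]: (0.00+23.11)/2 × 0.5 = 5.7775
  [0.5→1.5]: (23.11+31.42)/2 × 1 = 27.265
  [1.5→4.5]: (31.42+14.35)/2 × 3 = 68.655
  [4.5→7.5]: (14.35+5.44)/2 × 3 = 29.685
  [7.5→9]: (5.44+3.34)/2 × 1.5 = 6.585
  Sum = 137.9675 mg/L·h
buccal film tail: 3.34/0.325 = 10.277; AUC_ev,0→∞ = 137.9675 + 10.277 = 148.2445 mg/L·h
F = (AUC_ev/D_ev)/(AUC_iv/D_iv) = (148.2445/400)/(160.72/200) = 0.37061125/0.8036 = 0.4612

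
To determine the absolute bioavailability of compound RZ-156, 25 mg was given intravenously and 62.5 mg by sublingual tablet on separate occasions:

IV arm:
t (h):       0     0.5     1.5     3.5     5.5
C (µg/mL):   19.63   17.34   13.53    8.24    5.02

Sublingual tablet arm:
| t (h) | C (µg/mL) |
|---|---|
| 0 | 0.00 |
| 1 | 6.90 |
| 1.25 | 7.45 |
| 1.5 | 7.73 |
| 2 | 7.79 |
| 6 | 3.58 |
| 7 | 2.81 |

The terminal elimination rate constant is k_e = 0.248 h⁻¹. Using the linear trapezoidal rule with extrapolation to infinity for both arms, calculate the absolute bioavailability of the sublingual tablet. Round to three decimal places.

Trapezoidal AUC_0→5.5 (IV):
  [0→0.5]: (19.63+17.34)/2 × 0.5 = 9.2425
  [0.5→1.5]: (17.34+13.53)/2 × 1 = 15.435
  [1.5→3.5]: (13.53+8.24)/2 × 2 = 21.77
  [3.5→5.5]: (8.24+5.02)/2 × 2 = 13.26
  Sum = 59.7075 µg/mL·h
IV tail: 5.02/0.248 = 20.242; AUC_iv,0→∞ = 59.7075 + 20.242 = 79.9495 µg/mL·h
Trapezoidal AUC_0→7 (sublingual tablet):
  [0→1]: (0.00+6.90)/2 × 1 = 3.45
  [1→1.25]: (6.90+7.45)/2 × 0.25 = 1.79375
  [1.25→1.5]: (7.45+7.73)/2 × 0.25 = 1.8975
  [1.5→2]: (7.73+7.79)/2 × 0.5 = 3.88
  [2→6]: (7.79+3.58)/2 × 4 = 22.74
  [6→7]: (3.58+2.81)/2 × 1 = 3.195
  Sum = 36.95625 µg/mL·h
sublingual tablet tail: 2.81/0.248 = 11.331; AUC_ev,0→∞ = 36.95625 + 11.331 = 48.28725 µg/mL·h
F = (AUC_ev/D_ev)/(AUC_iv/D_iv) = (48.28725/62.5)/(79.9495/25) = 0.772596/3.19798 = 0.2416

F = 0.242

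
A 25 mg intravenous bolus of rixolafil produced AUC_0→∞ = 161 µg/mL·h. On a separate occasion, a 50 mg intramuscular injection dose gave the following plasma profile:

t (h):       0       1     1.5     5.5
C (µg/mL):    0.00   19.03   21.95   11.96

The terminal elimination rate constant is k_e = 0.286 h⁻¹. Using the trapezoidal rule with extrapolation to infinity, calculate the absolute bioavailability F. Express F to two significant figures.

Trapezoidal AUC_0→5.5 (intramuscular injection):
  [0→1]: (0.00+19.03)/2 × 1 = 9.515
  [1→1.5]: (19.03+21.95)/2 × 0.5 = 10.245
  [1.5→5.5]: (21.95+11.96)/2 × 4 = 67.82
  Sum = 87.58 µg/mL·h
Tail: C_last/k_e = 11.96/0.286 = 41.818
AUC_0→∞ (intramuscular injection) = 87.58 + 41.818 = 129.398 µg/mL·h
F = (AUC_ev/D_ev)/(AUC_iv/D_iv) = (129.398/50)/(161/25) = 2.58796/6.44 = 0.4019

F = 0.40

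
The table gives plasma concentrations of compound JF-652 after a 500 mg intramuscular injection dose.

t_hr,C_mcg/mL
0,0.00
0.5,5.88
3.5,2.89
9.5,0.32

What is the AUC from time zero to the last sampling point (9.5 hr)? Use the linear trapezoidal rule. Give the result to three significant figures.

Trapezoidal AUC_0→9.5:
  [0→0.5]: (0.00+5.88)/2 × 0.5 = 1.47
  [0.5→3.5]: (5.88+2.89)/2 × 3 = 13.155
  [3.5→9.5]: (2.89+0.32)/2 × 6 = 9.63
  Sum = 24.255 mcg/mL·hr

AUC = 24.3 mcg/mL·hr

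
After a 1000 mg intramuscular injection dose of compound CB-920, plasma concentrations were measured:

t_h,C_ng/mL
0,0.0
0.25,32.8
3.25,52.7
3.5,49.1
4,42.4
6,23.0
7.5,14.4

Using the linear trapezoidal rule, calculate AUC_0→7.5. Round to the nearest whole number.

AUC = 261 ng/mL·h

Trapezoidal AUC_0→7.5:
  [0→0.25]: (0.0+32.8)/2 × 0.25 = 4.1
  [0.25→3.25]: (32.8+52.7)/2 × 3 = 128.25
  [3.25→3.5]: (52.7+49.1)/2 × 0.25 = 12.725
  [3.5→4]: (49.1+42.4)/2 × 0.5 = 22.875
  [4→6]: (42.4+23.0)/2 × 2 = 65.4
  [6→7.5]: (23.0+14.4)/2 × 1.5 = 28.05
  Sum = 261.4 ng/mL·h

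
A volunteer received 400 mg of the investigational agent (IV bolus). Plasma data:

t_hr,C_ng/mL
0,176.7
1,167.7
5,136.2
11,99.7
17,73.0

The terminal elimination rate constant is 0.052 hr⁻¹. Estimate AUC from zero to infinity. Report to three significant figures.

Trapezoidal AUC_0→17:
  [0→1]: (176.7+167.7)/2 × 1 = 172.2
  [1→5]: (167.7+136.2)/2 × 4 = 607.8
  [5→11]: (136.2+99.7)/2 × 6 = 707.7
  [11→17]: (99.7+73.0)/2 × 6 = 518.1
  Sum = 2005.8 ng/mL·hr
Extrapolated tail: C_last / k_e = 73.0 / 0.052 = 1403.846
AUC_0→∞ = 2005.8 + 1403.846 = 3409.646 ng/mL·hr

AUC = 3410 ng/mL·hr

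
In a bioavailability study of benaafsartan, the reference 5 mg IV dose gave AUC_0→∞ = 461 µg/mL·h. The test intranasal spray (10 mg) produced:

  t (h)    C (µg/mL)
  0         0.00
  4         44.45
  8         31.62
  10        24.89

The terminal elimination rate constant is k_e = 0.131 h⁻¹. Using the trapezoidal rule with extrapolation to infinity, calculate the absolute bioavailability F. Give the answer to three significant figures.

Trapezoidal AUC_0→10 (intranasal spray):
  [0→4]: (0.00+44.45)/2 × 4 = 88.9
  [4→8]: (44.45+31.62)/2 × 4 = 152.14
  [8→10]: (31.62+24.89)/2 × 2 = 56.51
  Sum = 297.55 µg/mL·h
Tail: C_last/k_e = 24.89/0.131 = 190.000
AUC_0→∞ (intranasal spray) = 297.55 + 190.000 = 487.55 µg/mL·h
F = (AUC_ev/D_ev)/(AUC_iv/D_iv) = (487.55/10)/(461/5) = 48.755/92.2 = 0.5288

F = 0.529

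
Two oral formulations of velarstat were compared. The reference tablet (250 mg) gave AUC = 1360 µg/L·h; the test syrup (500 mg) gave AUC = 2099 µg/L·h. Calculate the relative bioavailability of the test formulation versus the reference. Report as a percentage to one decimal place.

F_rel = 77.2%

F_rel = (AUC_test/D_test) / (AUC_ref/D_ref)
      = (2099/500) / (1360/250)
      = 4.198 / 5.44 = 0.7717 = 77.17%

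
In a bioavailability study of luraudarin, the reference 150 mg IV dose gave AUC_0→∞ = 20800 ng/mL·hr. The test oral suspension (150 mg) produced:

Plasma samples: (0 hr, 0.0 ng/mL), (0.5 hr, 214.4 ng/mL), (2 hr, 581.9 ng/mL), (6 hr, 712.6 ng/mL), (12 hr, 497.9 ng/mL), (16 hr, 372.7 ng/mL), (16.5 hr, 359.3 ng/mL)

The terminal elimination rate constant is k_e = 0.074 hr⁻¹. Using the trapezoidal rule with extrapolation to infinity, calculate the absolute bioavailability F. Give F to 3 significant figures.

Trapezoidal AUC_0→16.5 (oral suspension):
  [0→0.5]: (0.0+214.4)/2 × 0.5 = 53.6
  [0.5→2]: (214.4+581.9)/2 × 1.5 = 597.225
  [2→6]: (581.9+712.6)/2 × 4 = 2589.0
  [6→12]: (712.6+497.9)/2 × 6 = 3631.5
  [12→16]: (497.9+372.7)/2 × 4 = 1741.2
  [16→16.5]: (372.7+359.3)/2 × 0.5 = 183.0
  Sum = 8795.525 ng/mL·hr
Tail: C_last/k_e = 359.3/0.074 = 4855.405
AUC_0→∞ (oral suspension) = 8795.525 + 4855.405 = 13650.93 ng/mL·hr
F = (AUC_ev/D_ev)/(AUC_iv/D_iv) = (13650.93/150)/(20800/150) = 91.0062/138.667 = 0.6563

F = 0.656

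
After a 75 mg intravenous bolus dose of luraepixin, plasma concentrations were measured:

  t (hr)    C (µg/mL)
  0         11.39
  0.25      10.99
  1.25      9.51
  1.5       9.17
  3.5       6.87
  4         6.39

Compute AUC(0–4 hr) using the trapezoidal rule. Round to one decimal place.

AUC = 34.7 µg/mL·hr

Trapezoidal AUC_0→4:
  [0→0.25]: (11.39+10.99)/2 × 0.25 = 2.7975
  [0.25→1.25]: (10.99+9.51)/2 × 1 = 10.25
  [1.25→1.5]: (9.51+9.17)/2 × 0.25 = 2.335
  [1.5→3.5]: (9.17+6.87)/2 × 2 = 16.04
  [3.5→4]: (6.87+6.39)/2 × 0.5 = 3.315
  Sum = 34.7375 µg/mL·hr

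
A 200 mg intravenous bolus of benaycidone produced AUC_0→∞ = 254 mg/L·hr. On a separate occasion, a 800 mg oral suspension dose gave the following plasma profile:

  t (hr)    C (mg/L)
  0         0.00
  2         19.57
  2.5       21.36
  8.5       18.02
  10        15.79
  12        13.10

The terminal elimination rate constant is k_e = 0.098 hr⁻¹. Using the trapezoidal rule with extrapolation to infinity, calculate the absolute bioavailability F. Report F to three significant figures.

Trapezoidal AUC_0→12 (oral suspension):
  [0→2]: (0.00+19.57)/2 × 2 = 19.57
  [2→2.5]: (19.57+21.36)/2 × 0.5 = 10.2325
  [2.5→8.5]: (21.36+18.02)/2 × 6 = 118.14
  [8.5→10]: (18.02+15.79)/2 × 1.5 = 25.3575
  [10→12]: (15.79+13.10)/2 × 2 = 28.89
  Sum = 202.19 mg/L·hr
Tail: C_last/k_e = 13.10/0.098 = 133.673
AUC_0→∞ (oral suspension) = 202.19 + 133.673 = 335.863 mg/L·hr
F = (AUC_ev/D_ev)/(AUC_iv/D_iv) = (335.863/800)/(254/200) = 0.41982875/1.27 = 0.3306

F = 0.331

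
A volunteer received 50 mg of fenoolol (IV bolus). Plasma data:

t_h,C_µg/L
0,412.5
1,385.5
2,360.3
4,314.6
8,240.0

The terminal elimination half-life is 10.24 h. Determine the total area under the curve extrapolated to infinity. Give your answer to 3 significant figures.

AUC = 6100 µg/L·h

Trapezoidal AUC_0→8:
  [0→1]: (412.5+385.5)/2 × 1 = 399.0
  [1→2]: (385.5+360.3)/2 × 1 = 372.9
  [2→4]: (360.3+314.6)/2 × 2 = 674.9
  [4→8]: (314.6+240.0)/2 × 4 = 1109.2
  Sum = 2556.0 µg/L·h
k_e = ln2 / t½ = 0.693147 / 10.24 = 0.0677 h^-1
Extrapolated tail: C_last / k_e = 240.0 / 0.0677 = 3545.052
AUC_0→∞ = 2556.0 + 3545.052 = 6101.052 µg/L·h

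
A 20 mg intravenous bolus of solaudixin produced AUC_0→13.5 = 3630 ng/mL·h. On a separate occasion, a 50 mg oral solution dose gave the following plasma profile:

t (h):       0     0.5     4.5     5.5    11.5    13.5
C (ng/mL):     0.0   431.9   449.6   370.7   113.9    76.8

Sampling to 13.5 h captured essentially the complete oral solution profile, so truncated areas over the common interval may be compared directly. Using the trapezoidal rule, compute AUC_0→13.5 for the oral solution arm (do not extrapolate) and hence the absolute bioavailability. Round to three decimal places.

Trapezoidal AUC_0→13.5 (oral solution):
  [0→0.5]: (0.0+431.9)/2 × 0.5 = 107.975
  [0.5→4.5]: (431.9+449.6)/2 × 4 = 1763.0
  [4.5→5.5]: (449.6+370.7)/2 × 1 = 410.15
  [5.5→11.5]: (370.7+113.9)/2 × 6 = 1453.8
  [11.5→13.5]: (113.9+76.8)/2 × 2 = 190.7
  Sum = 3925.625 ng/mL·h
F = (AUC_ev/D_ev)/(AUC_iv/D_iv) = (3925.625/50)/(3630/20) = 78.5125/181.5 = 0.4326

F = 0.433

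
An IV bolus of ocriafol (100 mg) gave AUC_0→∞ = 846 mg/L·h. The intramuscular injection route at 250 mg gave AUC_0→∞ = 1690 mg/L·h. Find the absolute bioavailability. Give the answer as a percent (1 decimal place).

F = (AUC_ev / D_ev) / (AUC_iv / D_iv)
  = (1690/250) / (846/100)
  = 6.76 / 8.46 = 0.7991
  = 79.91%

F = 79.9%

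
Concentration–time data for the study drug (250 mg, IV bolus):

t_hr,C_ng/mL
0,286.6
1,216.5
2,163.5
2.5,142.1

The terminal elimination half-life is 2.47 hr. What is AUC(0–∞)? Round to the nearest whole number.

Trapezoidal AUC_0→2.5:
  [0→1]: (286.6+216.5)/2 × 1 = 251.55
  [1→2]: (216.5+163.5)/2 × 1 = 190.0
  [2→2.5]: (163.5+142.1)/2 × 0.5 = 76.4
  Sum = 517.95 ng/mL·hr
k_e = ln2 / t½ = 0.693147 / 2.47 = 0.2806 hr^-1
Extrapolated tail: C_last / k_e = 142.1 / 0.2806 = 506.415
AUC_0→∞ = 517.95 + 506.415 = 1024.365 ng/mL·hr

AUC = 1024 ng/mL·hr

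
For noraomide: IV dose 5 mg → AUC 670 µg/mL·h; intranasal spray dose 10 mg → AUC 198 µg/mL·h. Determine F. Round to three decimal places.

F = 0.148

F = (AUC_ev / D_ev) / (AUC_iv / D_iv)
  = (198/10) / (670/5)
  = 19.8 / 134 = 0.1478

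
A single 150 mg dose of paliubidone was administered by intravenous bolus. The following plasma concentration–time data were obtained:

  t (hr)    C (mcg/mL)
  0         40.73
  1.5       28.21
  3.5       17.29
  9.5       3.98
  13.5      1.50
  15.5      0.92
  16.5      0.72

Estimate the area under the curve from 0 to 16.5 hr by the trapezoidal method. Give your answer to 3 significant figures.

Trapezoidal AUC_0→16.5:
  [0→1.5]: (40.73+28.21)/2 × 1.5 = 51.705
  [1.5→3.5]: (28.21+17.29)/2 × 2 = 45.5
  [3.5→9.5]: (17.29+3.98)/2 × 6 = 63.81
  [9.5→13.5]: (3.98+1.50)/2 × 4 = 10.96
  [13.5→15.5]: (1.50+0.92)/2 × 2 = 2.42
  [15.5→16.5]: (0.92+0.72)/2 × 1 = 0.82
  Sum = 175.215 mcg/mL·hr

AUC = 175 mcg/mL·hr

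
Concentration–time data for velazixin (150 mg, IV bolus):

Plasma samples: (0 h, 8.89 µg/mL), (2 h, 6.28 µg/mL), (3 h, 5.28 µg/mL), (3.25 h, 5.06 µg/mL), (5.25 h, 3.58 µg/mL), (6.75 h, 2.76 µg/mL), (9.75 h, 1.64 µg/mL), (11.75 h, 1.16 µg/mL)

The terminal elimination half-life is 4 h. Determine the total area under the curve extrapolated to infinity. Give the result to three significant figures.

Trapezoidal AUC_0→11.75:
  [0→2]: (8.89+6.28)/2 × 2 = 15.17
  [2→3]: (6.28+5.28)/2 × 1 = 5.78
  [3→3.25]: (5.28+5.06)/2 × 0.25 = 1.2925
  [3.25→5.25]: (5.06+3.58)/2 × 2 = 8.64
  [5.25→6.75]: (3.58+2.76)/2 × 1.5 = 4.755
  [6.75→9.75]: (2.76+1.64)/2 × 3 = 6.6
  [9.75→11.75]: (1.64+1.16)/2 × 2 = 2.8
  Sum = 45.0375 µg/mL·h
k_e = ln2 / t½ = 0.693147 / 4 = 0.1733 h^-1
Extrapolated tail: C_last / k_e = 1.16 / 0.1733 = 6.694
AUC_0→∞ = 45.0375 + 6.694 = 51.7315 µg/mL·h

AUC = 51.7 µg/mL·h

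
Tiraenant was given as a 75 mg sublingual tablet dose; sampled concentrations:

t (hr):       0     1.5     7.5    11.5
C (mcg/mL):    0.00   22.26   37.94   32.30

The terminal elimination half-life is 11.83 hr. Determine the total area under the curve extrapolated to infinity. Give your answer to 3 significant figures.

Trapezoidal AUC_0→11.5:
  [0→1.5]: (0.00+22.26)/2 × 1.5 = 16.695
  [1.5→7.5]: (22.26+37.94)/2 × 6 = 180.6
  [7.5→11.5]: (37.94+32.30)/2 × 4 = 140.48
  Sum = 337.775 mcg/mL·hr
k_e = ln2 / t½ = 0.693147 / 11.83 = 0.0586 hr^-1
Extrapolated tail: C_last / k_e = 32.30 / 0.0586 = 551.195
AUC_0→∞ = 337.775 + 551.195 = 888.97 mcg/mL·hr

AUC = 889 mcg/mL·hr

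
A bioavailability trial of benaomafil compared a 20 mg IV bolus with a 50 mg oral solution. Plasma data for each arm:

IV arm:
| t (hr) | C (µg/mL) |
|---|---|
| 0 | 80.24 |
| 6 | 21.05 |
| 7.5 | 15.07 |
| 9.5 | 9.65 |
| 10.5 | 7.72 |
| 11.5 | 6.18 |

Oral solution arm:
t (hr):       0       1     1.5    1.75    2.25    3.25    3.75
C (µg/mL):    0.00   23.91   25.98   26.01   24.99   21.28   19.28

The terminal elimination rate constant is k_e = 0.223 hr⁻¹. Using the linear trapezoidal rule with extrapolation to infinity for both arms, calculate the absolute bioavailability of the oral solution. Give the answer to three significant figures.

Trapezoidal AUC_0→11.5 (IV):
  [0→6]: (80.24+21.05)/2 × 6 = 303.87
  [6→7.5]: (21.05+15.07)/2 × 1.5 = 27.09
  [7.5→9.5]: (15.07+9.65)/2 × 2 = 24.72
  [9.5→10.5]: (9.65+7.72)/2 × 1 = 8.685
  [10.5→11.5]: (7.72+6.18)/2 × 1 = 6.95
  Sum = 371.315 µg/mL·hr
IV tail: 6.18/0.223 = 27.713; AUC_iv,0→∞ = 371.315 + 27.713 = 399.028 µg/mL·hr
Trapezoidal AUC_0→3.75 (oral solution):
  [0→1]: (0.00+23.91)/2 × 1 = 11.955
  [1→1.5]: (23.91+25.98)/2 × 0.5 = 12.4725
  [1.5→1.75]: (25.98+26.01)/2 × 0.25 = 6.49875
  [1.75→2.25]: (26.01+24.99)/2 × 0.5 = 12.75
  [2.25→3.25]: (24.99+21.28)/2 × 1 = 23.135
  [3.25→3.75]: (21.28+19.28)/2 × 0.5 = 10.14
  Sum = 76.95125 µg/mL·hr
oral solution tail: 19.28/0.223 = 86.457; AUC_ev,0→∞ = 76.95125 + 86.457 = 163.40825 µg/mL·hr
F = (AUC_ev/D_ev)/(AUC_iv/D_iv) = (163.40825/50)/(399.028/20) = 3.268165/19.9514 = 0.1638

F = 0.164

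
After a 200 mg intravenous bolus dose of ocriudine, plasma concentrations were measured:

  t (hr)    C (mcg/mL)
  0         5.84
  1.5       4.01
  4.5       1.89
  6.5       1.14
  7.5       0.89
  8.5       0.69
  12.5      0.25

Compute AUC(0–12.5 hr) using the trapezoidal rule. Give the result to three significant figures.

Trapezoidal AUC_0→12.5:
  [0→1.5]: (5.84+4.01)/2 × 1.5 = 7.3875
  [1.5→4.5]: (4.01+1.89)/2 × 3 = 8.85
  [4.5→6.5]: (1.89+1.14)/2 × 2 = 3.03
  [6.5→7.5]: (1.14+0.89)/2 × 1 = 1.015
  [7.5→8.5]: (0.89+0.69)/2 × 1 = 0.79
  [8.5→12.5]: (0.69+0.25)/2 × 4 = 1.88
  Sum = 22.9525 mcg/mL·hr

AUC = 23.0 mcg/mL·hr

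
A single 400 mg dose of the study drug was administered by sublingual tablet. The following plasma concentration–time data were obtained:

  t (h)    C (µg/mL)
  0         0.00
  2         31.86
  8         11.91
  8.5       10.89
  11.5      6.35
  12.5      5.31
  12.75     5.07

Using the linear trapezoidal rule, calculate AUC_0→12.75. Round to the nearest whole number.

AUC = 202 µg/mL·h

Trapezoidal AUC_0→12.75:
  [0→2]: (0.00+31.86)/2 × 2 = 31.86
  [2→8]: (31.86+11.91)/2 × 6 = 131.31
  [8→8.5]: (11.91+10.89)/2 × 0.5 = 5.7
  [8.5→11.5]: (10.89+6.35)/2 × 3 = 25.86
  [11.5→12.5]: (6.35+5.31)/2 × 1 = 5.83
  [12.5→12.75]: (5.31+5.07)/2 × 0.25 = 1.2975
  Sum = 201.8575 µg/mL·h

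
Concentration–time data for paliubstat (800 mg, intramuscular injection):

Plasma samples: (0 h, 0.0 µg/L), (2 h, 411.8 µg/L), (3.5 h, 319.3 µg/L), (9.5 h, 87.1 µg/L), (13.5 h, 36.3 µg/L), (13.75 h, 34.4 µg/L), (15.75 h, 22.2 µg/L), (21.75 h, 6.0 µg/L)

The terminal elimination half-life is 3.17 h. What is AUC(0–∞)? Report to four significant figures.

Trapezoidal AUC_0→21.75:
  [0→2]: (0.0+411.8)/2 × 2 = 411.8
  [2→3.5]: (411.8+319.3)/2 × 1.5 = 548.325
  [3.5→9.5]: (319.3+87.1)/2 × 6 = 1219.2
  [9.5→13.5]: (87.1+36.3)/2 × 4 = 246.8
  [13.5→13.75]: (36.3+34.4)/2 × 0.25 = 8.8375
  [13.75→15.75]: (34.4+22.2)/2 × 2 = 56.6
  [15.75→21.75]: (22.2+6.0)/2 × 6 = 84.6
  Sum = 2576.1625 µg/L·h
k_e = ln2 / t½ = 0.693147 / 3.17 = 0.2187 h^-1
Extrapolated tail: C_last / k_e = 6.0 / 0.2187 = 27.435
AUC_0→∞ = 2576.1625 + 27.435 = 2603.5975 µg/L·h

AUC = 2604 µg/L·h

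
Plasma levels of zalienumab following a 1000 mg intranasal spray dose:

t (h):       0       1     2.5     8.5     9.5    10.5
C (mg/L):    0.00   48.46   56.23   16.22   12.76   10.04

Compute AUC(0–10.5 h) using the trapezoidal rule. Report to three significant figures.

Trapezoidal AUC_0→10.5:
  [0→1]: (0.00+48.46)/2 × 1 = 24.23
  [1→2.5]: (48.46+56.23)/2 × 1.5 = 78.5175
  [2.5→8.5]: (56.23+16.22)/2 × 6 = 217.35
  [8.5→9.5]: (16.22+12.76)/2 × 1 = 14.49
  [9.5→10.5]: (12.76+10.04)/2 × 1 = 11.4
  Sum = 345.9875 mg/L·h

AUC = 346 mg/L·h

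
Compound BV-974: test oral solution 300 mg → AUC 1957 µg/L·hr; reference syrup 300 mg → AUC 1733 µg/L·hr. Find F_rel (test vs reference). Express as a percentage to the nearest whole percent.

F_rel = (AUC_test/D_test) / (AUC_ref/D_ref)
      = (1957/300) / (1733/300)
      = 6.52333 / 5.77667 = 1.1293 = 112.93%

F_rel = 113%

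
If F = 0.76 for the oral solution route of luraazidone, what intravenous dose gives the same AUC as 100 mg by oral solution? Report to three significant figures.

D_iv = 76.0 mg

Systemic exposure from an extravascular dose = F × D_ev, so the equivalent IV dose is F × D_ev.
D_iv = F × D_ev = 0.76 × 100 = 76 mg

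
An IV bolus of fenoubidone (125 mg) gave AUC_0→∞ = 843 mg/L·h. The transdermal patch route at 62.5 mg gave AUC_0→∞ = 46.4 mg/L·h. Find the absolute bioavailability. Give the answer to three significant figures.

F = (AUC_ev / D_ev) / (AUC_iv / D_iv)
  = (46.4/62.5) / (843/125)
  = 0.7424 / 6.744 = 0.1101

F = 0.110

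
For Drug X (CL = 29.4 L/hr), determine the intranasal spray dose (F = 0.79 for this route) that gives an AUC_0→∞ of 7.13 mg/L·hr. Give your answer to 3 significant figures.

Dose = 265 mg

Dose = CL × AUC_0→∞ / F
     = 29.4 × 7.13 / 0.79 = 265.344 mg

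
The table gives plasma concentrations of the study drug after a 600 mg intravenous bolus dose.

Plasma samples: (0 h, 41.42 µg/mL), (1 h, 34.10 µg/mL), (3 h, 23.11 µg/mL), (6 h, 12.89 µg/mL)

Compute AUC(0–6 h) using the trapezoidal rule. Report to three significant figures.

Trapezoidal AUC_0→6:
  [0→1]: (41.42+34.10)/2 × 1 = 37.76
  [1→3]: (34.10+23.11)/2 × 2 = 57.21
  [3→6]: (23.11+12.89)/2 × 3 = 54.0
  Sum = 148.97 µg/mL·h

AUC = 149 µg/mL·h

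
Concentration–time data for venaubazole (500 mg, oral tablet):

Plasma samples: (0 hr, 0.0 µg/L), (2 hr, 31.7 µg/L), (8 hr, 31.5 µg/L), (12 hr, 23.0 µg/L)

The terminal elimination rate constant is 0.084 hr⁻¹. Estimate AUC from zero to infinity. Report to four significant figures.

Trapezoidal AUC_0→12:
  [0→2]: (0.0+31.7)/2 × 2 = 31.7
  [2→8]: (31.7+31.5)/2 × 6 = 189.6
  [8→12]: (31.5+23.0)/2 × 4 = 109.0
  Sum = 330.3 µg/L·hr
Extrapolated tail: C_last / k_e = 23.0 / 0.084 = 273.810
AUC_0→∞ = 330.3 + 273.810 = 604.11 µg/L·hr

AUC = 604.1 µg/L·hr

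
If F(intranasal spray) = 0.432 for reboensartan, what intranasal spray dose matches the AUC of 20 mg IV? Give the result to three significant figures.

For equal systemic exposure: F × D_ev = D_iv
D_ev = D_iv / F = 20 / 0.432 = 46.2963 mg

D_intranasal = 46.3 mg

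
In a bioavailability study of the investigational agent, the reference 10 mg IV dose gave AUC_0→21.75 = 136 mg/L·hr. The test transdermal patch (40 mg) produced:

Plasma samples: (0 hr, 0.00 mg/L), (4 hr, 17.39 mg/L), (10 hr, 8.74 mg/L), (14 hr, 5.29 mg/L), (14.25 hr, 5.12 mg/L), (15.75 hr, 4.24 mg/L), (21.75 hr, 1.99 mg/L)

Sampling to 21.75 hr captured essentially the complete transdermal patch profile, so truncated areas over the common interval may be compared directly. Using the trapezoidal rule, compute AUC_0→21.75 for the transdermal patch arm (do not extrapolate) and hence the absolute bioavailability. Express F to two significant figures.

F = 0.31

Trapezoidal AUC_0→21.75 (transdermal patch):
  [0→4]: (0.00+17.39)/2 × 4 = 34.78
  [4→10]: (17.39+8.74)/2 × 6 = 78.39
  [10→14]: (8.74+5.29)/2 × 4 = 28.06
  [14→14.25]: (5.29+5.12)/2 × 0.25 = 1.30125
  [14.25→15.75]: (5.12+4.24)/2 × 1.5 = 7.02
  [15.75→21.75]: (4.24+1.99)/2 × 6 = 18.69
  Sum = 168.24125 mg/L·hr
F = (AUC_ev/D_ev)/(AUC_iv/D_iv) = (168.24125/40)/(136/10) = 4.20603/13.6 = 0.3093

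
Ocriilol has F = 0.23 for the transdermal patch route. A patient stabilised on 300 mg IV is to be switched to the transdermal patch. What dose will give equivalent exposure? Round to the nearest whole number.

D_transdermal = 1304 mg

For equal systemic exposure: F × D_ev = D_iv
D_ev = D_iv / F = 300 / 0.23 = 1304.35 mg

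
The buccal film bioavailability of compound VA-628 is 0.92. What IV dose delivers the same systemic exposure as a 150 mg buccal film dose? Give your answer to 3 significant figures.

D_iv = 138 mg

Systemic exposure from an extravascular dose = F × D_ev, so the equivalent IV dose is F × D_ev.
D_iv = F × D_ev = 0.92 × 150 = 138 mg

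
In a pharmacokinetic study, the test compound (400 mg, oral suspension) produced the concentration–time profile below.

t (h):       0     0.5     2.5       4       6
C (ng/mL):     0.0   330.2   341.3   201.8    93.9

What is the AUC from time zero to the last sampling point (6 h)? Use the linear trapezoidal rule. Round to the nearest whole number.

AUC = 1457 ng/mL·h

Trapezoidal AUC_0→6:
  [0→0.5]: (0.0+330.2)/2 × 0.5 = 82.55
  [0.5→2.5]: (330.2+341.3)/2 × 2 = 671.5
  [2.5→4]: (341.3+201.8)/2 × 1.5 = 407.325
  [4→6]: (201.8+93.9)/2 × 2 = 295.7
  Sum = 1457.075 ng/mL·h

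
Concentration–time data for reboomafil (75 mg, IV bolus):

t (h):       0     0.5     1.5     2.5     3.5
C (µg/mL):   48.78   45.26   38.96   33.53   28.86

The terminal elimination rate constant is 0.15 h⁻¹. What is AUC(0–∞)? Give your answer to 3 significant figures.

AUC = 325 µg/mL·h

Trapezoidal AUC_0→3.5:
  [0→0.5]: (48.78+45.26)/2 × 0.5 = 23.51
  [0.5→1.5]: (45.26+38.96)/2 × 1 = 42.11
  [1.5→2.5]: (38.96+33.53)/2 × 1 = 36.245
  [2.5→3.5]: (33.53+28.86)/2 × 1 = 31.195
  Sum = 133.06 µg/mL·h
Extrapolated tail: C_last / k_e = 28.86 / 0.15 = 192.400
AUC_0→∞ = 133.06 + 192.400 = 325.46 µg/mL·h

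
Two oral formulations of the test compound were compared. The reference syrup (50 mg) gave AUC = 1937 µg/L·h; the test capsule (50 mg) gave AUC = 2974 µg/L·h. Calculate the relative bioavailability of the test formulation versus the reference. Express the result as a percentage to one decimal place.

F_rel = 153.5%

F_rel = (AUC_test/D_test) / (AUC_ref/D_ref)
      = (2974/50) / (1937/50)
      = 59.48 / 38.74 = 1.5354 = 153.54%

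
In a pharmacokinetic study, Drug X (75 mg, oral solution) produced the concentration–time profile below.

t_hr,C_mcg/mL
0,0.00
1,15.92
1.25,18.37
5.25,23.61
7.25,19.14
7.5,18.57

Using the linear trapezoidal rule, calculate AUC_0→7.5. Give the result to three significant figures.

Trapezoidal AUC_0→7.5:
  [0→1]: (0.00+15.92)/2 × 1 = 7.96
  [1→1.25]: (15.92+18.37)/2 × 0.25 = 4.28625
  [1.25→5.25]: (18.37+23.61)/2 × 4 = 83.96
  [5.25→7.25]: (23.61+19.14)/2 × 2 = 42.75
  [7.25→7.5]: (19.14+18.57)/2 × 0.25 = 4.71375
  Sum = 143.67 mcg/mL·hr

AUC = 144 mcg/mL·hr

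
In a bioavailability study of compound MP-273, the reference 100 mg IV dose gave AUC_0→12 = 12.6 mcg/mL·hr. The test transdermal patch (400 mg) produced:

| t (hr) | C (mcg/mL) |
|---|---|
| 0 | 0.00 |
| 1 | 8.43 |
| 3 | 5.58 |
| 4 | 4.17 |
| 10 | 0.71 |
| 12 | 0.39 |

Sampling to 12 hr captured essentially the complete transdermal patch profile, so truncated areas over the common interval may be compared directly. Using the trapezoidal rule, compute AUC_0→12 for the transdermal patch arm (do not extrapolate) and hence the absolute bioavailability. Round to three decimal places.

F = 0.771

Trapezoidal AUC_0→12 (transdermal patch):
  [0→1]: (0.00+8.43)/2 × 1 = 4.215
  [1→3]: (8.43+5.58)/2 × 2 = 14.01
  [3→4]: (5.58+4.17)/2 × 1 = 4.875
  [4→10]: (4.17+0.71)/2 × 6 = 14.64
  [10→12]: (0.71+0.39)/2 × 2 = 1.1
  Sum = 38.84 mcg/mL·hr
F = (AUC_ev/D_ev)/(AUC_iv/D_iv) = (38.84/400)/(12.6/100) = 0.0971/0.126 = 0.7706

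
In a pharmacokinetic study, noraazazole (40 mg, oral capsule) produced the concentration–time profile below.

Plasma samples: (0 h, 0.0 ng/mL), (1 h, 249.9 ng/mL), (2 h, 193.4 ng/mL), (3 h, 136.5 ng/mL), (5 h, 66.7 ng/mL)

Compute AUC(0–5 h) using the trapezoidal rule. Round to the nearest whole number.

Trapezoidal AUC_0→5:
  [0→1]: (0.0+249.9)/2 × 1 = 124.95
  [1→2]: (249.9+193.4)/2 × 1 = 221.65
  [2→3]: (193.4+136.5)/2 × 1 = 164.95
  [3→5]: (136.5+66.7)/2 × 2 = 203.2
  Sum = 714.75 ng/mL·h

AUC = 715 ng/mL·h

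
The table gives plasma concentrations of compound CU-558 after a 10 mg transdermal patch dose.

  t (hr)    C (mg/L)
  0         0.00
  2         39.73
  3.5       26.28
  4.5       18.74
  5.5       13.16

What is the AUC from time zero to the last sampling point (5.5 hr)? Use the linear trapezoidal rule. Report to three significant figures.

Trapezoidal AUC_0→5.5:
  [0→2]: (0.00+39.73)/2 × 2 = 39.73
  [2→3.5]: (39.73+26.28)/2 × 1.5 = 49.5075
  [3.5→4.5]: (26.28+18.74)/2 × 1 = 22.51
  [4.5→5.5]: (18.74+13.16)/2 × 1 = 15.95
  Sum = 127.6975 mg/L·hr

AUC = 128 mg/L·hr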